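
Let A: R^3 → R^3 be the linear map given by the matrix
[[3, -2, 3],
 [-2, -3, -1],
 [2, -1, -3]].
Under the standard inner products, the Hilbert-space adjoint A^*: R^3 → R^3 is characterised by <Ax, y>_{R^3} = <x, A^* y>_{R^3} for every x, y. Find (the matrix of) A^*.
A^* = A^T =
[[3, -2, 2],
 [-2, -3, -1],
 [3, -1, -3]]

For real matrices with standard dot products, the defining identity <Ax, y> = <x, A^* y> gives (Ax)^T y = x^T (A^*) y, i.e. x^T A^T y = x^T (A^*) y. Since this holds for all x, y, we must have A^* = A^T. Therefore
A^* =
[[3, -2, 2],
 [-2, -3, -1],
 [3, -1, -3]].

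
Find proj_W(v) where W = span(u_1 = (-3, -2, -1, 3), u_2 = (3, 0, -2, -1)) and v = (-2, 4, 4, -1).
proj_W(v) = (-133/74, 256/111, 517/111, -379/222)

Set up U = [u_1 | ... | u_2] ∈ R^(4×2). The projector onto W = col(U) is P = U (U^T U)^(-1) U^T.
Compute U^T U =
  [23, -10]
  [-10, 14],
and U^T v = (-9, -13).
Solve U^T U · c = U^T v for the coefficients: c = (-128/111, -389/222). The projection is proj_W(v) = U c.
Check: (v - proj_W(v)) · u_1 = 0  (should be 0).
Check: (v - proj_W(v)) · u_2 = 0  (should be 0).
Result: proj_W(v) = (-133/74, 256/111, 517/111, -379/222).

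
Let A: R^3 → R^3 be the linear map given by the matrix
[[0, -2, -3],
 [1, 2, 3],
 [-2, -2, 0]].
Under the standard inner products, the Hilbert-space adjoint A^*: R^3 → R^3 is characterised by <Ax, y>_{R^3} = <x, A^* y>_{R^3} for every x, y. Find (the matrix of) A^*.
A^* = A^T =
[[0, 1, -2],
 [-2, 2, -2],
 [-3, 3, 0]]

For real matrices with standard dot products, the defining identity <Ax, y> = <x, A^* y> gives (Ax)^T y = x^T (A^*) y, i.e. x^T A^T y = x^T (A^*) y. Since this holds for all x, y, we must have A^* = A^T. Therefore
A^* =
[[0, 1, -2],
 [-2, 2, -2],
 [-3, 3, 0]].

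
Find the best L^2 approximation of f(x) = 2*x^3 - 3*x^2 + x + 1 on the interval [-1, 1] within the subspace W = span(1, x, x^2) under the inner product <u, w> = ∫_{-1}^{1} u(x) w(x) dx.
g(x) = -3*x^2 + 11*x/5 + 1

The best approximation g ∈ W is the orthogonal projection of f onto W. Writing g = a_0 + a_1 x + a_2 x^2, the coefficients solve the normal equations G · a = b where
  G_{ij} = <φ_i, φ_j> and b_i = <f, φ_i>, with φ_0 = 1, φ_1 = x, φ_2 = x^2.
G =
  [2, 0, 2/3]
  [0, 2/3, 0]
  [2/3, 0, 2/5],
b = (0, 22/15, -8/15).
Solving gives a_0 = 1, a_1 = 11/5, a_2 = -3, so
  g(x) = -3*x^2 + 11*x/5 + 1.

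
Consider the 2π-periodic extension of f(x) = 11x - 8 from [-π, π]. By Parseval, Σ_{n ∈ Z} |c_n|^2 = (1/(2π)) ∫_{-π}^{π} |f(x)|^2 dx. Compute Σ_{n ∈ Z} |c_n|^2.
Σ |c_n|^2 = 121π^2/3 + 64

Expand and integrate term by term over [-π, π]:
  ∫ (11x)^2 dx = 121·(2π^3/3); ∫ 2·11·(-8)·x dx = 0 (odd integrand); ∫ (-8)^2 dx = 64·2π.
So (1/(2π)) ∫_{-π}^{π} (11x - 8)^2 dx = 121π^2/3 + 64 = 121π^2/3 + 64.
Parseval ⇒ Σ |c_n|^2 = 121π^2/3 + 64.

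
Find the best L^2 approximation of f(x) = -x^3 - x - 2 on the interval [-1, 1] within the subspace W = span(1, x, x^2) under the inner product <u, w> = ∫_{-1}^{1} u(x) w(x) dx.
g(x) = -8*x/5 - 2

The best approximation g ∈ W is the orthogonal projection of f onto W. Writing g = a_0 + a_1 x + a_2 x^2, the coefficients solve the normal equations G · a = b where
  G_{ij} = <φ_i, φ_j> and b_i = <f, φ_i>, with φ_0 = 1, φ_1 = x, φ_2 = x^2.
G =
  [2, 0, 2/3]
  [0, 2/3, 0]
  [2/3, 0, 2/5],
b = (-4, -16/15, -4/3).
Solving gives a_0 = -2, a_1 = -8/5, a_2 = 0, so
  g(x) = -8*x/5 - 2.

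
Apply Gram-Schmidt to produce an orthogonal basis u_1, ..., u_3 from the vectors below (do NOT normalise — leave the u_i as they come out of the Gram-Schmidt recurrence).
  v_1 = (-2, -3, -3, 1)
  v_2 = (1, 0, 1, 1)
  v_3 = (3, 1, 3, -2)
Orthogonal basis:
  u_1 = (-2, -3, -3, 1)
  u_2 = (15/23, -12/23, 11/23, 27/23)
  u_3 = (59/53, -79/53, 15/53, -74/53)

Apply the Gram-Schmidt recurrence
  u_1 = v_1
  u_i = v_i − Σ_{j<i} ((v_i · u_j) / (u_j · u_j)) · u_j.

Step by step this gives:
  u_1 = (-2, -3, -3, 1)
  u_2 = (15/23, -12/23, 11/23, 27/23)
  u_3 = (59/53, -79/53, 15/53, -74/53)

Orthogonality check:
  u_2 · u_1 = 0 (should be 0)
  u_3 · u_1 = 0 (should be 0)
  u_3 · u_2 = 0 (should be 0)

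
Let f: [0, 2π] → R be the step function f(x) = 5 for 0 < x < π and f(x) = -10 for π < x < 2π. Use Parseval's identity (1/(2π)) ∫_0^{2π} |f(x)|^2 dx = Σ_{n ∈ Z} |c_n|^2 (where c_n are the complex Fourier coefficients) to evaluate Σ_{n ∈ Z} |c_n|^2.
Σ |c_n|^2 = 125/2

Parseval equates the L^2 energy of f (normalised by 1/(2π)) with the ℓ^2 sum of its Fourier coefficients: (1/(2π)) ∫_0^{2π} |f|^2 = Σ |c_n|^2.
Compute the left side: (1/(2π)) [∫_0^π 5^2 dx + ∫_π^{2π} (-10)^2 dx] = (1/(2π)) · (25π + 100π) = (25 + 100)/2 = 125/2.
So Σ_{n ∈ Z} |c_n|^2 = 125/2.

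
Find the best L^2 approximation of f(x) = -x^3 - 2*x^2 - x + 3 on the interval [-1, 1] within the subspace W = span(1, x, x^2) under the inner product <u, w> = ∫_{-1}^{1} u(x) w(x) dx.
g(x) = -2*x^2 - 8*x/5 + 3

The best approximation g ∈ W is the orthogonal projection of f onto W. Writing g = a_0 + a_1 x + a_2 x^2, the coefficients solve the normal equations G · a = b where
  G_{ij} = <φ_i, φ_j> and b_i = <f, φ_i>, with φ_0 = 1, φ_1 = x, φ_2 = x^2.
G =
  [2, 0, 2/3]
  [0, 2/3, 0]
  [2/3, 0, 2/5],
b = (14/3, -16/15, 6/5).
Solving gives a_0 = 3, a_1 = -8/5, a_2 = -2, so
  g(x) = -2*x^2 - 8*x/5 + 3.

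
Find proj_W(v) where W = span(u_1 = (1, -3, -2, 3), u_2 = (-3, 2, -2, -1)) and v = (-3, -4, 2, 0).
proj_W(v) = (153/350, -128/175, -37/175, 227/350)

Set up U = [u_1 | ... | u_2] ∈ R^(4×2). The projector onto W = col(U) is P = U (U^T U)^(-1) U^T.
Compute U^T U =
  [23, -8]
  [-8, 18],
and U^T v = (5, -3).
Solve U^T U · c = U^T v for the coefficients: c = (33/175, -29/350). The projection is proj_W(v) = U c.
Check: (v - proj_W(v)) · u_1 = 0  (should be 0).
Check: (v - proj_W(v)) · u_2 = 0  (should be 0).
Result: proj_W(v) = (153/350, -128/175, -37/175, 227/350).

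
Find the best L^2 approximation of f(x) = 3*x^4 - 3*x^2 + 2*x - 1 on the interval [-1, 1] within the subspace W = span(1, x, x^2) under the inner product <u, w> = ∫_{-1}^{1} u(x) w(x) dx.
g(x) = -3*x^2/7 + 2*x - 44/35

The best approximation g ∈ W is the orthogonal projection of f onto W. Writing g = a_0 + a_1 x + a_2 x^2, the coefficients solve the normal equations G · a = b where
  G_{ij} = <φ_i, φ_j> and b_i = <f, φ_i>, with φ_0 = 1, φ_1 = x, φ_2 = x^2.
G =
  [2, 0, 2/3]
  [0, 2/3, 0]
  [2/3, 0, 2/5],
b = (-14/5, 4/3, -106/105).
Solving gives a_0 = -44/35, a_1 = 2, a_2 = -3/7, so
  g(x) = -3*x^2/7 + 2*x - 44/35.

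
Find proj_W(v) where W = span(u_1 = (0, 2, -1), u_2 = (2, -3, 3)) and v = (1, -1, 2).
proj_W(v) = (38/29, -35/29, 46/29)

Set up U = [u_1 | ... | u_2] ∈ R^(3×2). The projector onto W = col(U) is P = U (U^T U)^(-1) U^T.
Compute U^T U =
  [5, -9]
  [-9, 22],
and U^T v = (-4, 11).
Solve U^T U · c = U^T v for the coefficients: c = (11/29, 19/29). The projection is proj_W(v) = U c.
Check: (v - proj_W(v)) · u_1 = 0  (should be 0).
Check: (v - proj_W(v)) · u_2 = 0  (should be 0).
Result: proj_W(v) = (38/29, -35/29, 46/29).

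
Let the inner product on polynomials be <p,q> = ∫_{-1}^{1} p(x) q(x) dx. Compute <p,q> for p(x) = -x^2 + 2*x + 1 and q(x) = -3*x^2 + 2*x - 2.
<p,q> = -4/5

Expand the product: p(x)·q(x) = 3*x^4 - 8*x^3 + 3*x^2 - 2*x - 2.
∫_{-1}^{1} of each monomial x^k gives [2/(k+1) if k even, 0 if k odd]. Integrating term-by-term (or equivalently evaluating the antiderivative F(x) = 3*x^5/5 - 2*x^4 + x^3 - x^2 - 2*x at the endpoints):
  F(1) − F(−1) = -17/5 − (-13/5) = -4/5.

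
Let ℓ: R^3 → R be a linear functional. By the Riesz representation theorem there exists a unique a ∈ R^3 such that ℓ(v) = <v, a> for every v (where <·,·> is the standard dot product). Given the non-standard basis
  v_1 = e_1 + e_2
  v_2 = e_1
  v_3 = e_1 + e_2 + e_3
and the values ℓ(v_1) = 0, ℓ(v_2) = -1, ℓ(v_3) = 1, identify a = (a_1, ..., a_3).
a = (-1, 1, 1)

Write a = (a_1, ..., a_3) in the standard basis. For each basis vector v_i, ℓ(v_i) = <v_i, a> is a linear equation in the a_j's. Collect the n equations into a matrix system V a = ℓ, where row i of V is v_i (expressed in the standard basis). Since V is invertible (lower-triangular with 1s on the diagonal, up to permutation), solve by back-substitution:
  V =
[[1, 1, 0],
 [1, 0, 0],
 [1, 1, 1]]
  V a = (0, -1, 1)
Solving gives a = (-1, 1, 1).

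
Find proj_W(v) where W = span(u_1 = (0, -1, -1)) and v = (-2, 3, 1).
proj_W(v) = (0, 2, 2)

Set up U = [u_1 | ... | u_1] ∈ R^(3×1). The projector onto W = col(U) is P = U (U^T U)^(-1) U^T.
Compute U^T U =
  [2],
and U^T v = (-4).
Solve U^T U · c = U^T v for the coefficients: c = (-2). The projection is proj_W(v) = U c.
Check: (v - proj_W(v)) · u_1 = 0  (should be 0).
Result: proj_W(v) = (0, 2, 2).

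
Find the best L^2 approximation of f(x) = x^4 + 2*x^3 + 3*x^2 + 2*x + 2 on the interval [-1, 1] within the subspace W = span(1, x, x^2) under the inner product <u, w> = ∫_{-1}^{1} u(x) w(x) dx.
g(x) = 27*x^2/7 + 16*x/5 + 67/35

The best approximation g ∈ W is the orthogonal projection of f onto W. Writing g = a_0 + a_1 x + a_2 x^2, the coefficients solve the normal equations G · a = b where
  G_{ij} = <φ_i, φ_j> and b_i = <f, φ_i>, with φ_0 = 1, φ_1 = x, φ_2 = x^2.
G =
  [2, 0, 2/3]
  [0, 2/3, 0]
  [2/3, 0, 2/5],
b = (32/5, 32/15, 296/105).
Solving gives a_0 = 67/35, a_1 = 16/5, a_2 = 27/7, so
  g(x) = 27*x^2/7 + 16*x/5 + 67/35.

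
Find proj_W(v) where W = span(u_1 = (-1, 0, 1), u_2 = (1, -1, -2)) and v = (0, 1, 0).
proj_W(v) = (1/3, 2/3, 1/3)

Set up U = [u_1 | ... | u_2] ∈ R^(3×2). The projector onto W = col(U) is P = U (U^T U)^(-1) U^T.
Compute U^T U =
  [2, -3]
  [-3, 6],
and U^T v = (0, -1).
Solve U^T U · c = U^T v for the coefficients: c = (-1, -2/3). The projection is proj_W(v) = U c.
Check: (v - proj_W(v)) · u_1 = 0  (should be 0).
Check: (v - proj_W(v)) · u_2 = 0  (should be 0).
Result: proj_W(v) = (1/3, 2/3, 1/3).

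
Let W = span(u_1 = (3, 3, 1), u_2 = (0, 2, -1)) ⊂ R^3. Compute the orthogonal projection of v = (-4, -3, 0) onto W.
proj_W(v) = (-45/14, -243/70, -33/35)

Set up U = [u_1 | ... | u_2] ∈ R^(3×2). The projector onto W = col(U) is P = U (U^T U)^(-1) U^T.
Compute U^T U =
  [19, 5]
  [5, 5],
and U^T v = (-21, -6).
Solve U^T U · c = U^T v for the coefficients: c = (-15/14, -9/70). The projection is proj_W(v) = U c.
Check: (v - proj_W(v)) · u_1 = 0  (should be 0).
Check: (v - proj_W(v)) · u_2 = 0  (should be 0).
Result: proj_W(v) = (-45/14, -243/70, -33/35).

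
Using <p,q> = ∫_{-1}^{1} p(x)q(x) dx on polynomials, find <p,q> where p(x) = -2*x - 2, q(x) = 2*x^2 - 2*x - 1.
<p,q> = 4

Expand the product: p(x)·q(x) = -4*x^3 + 6*x + 2.
∫_{-1}^{1} of each monomial x^k gives [2/(k+1) if k even, 0 if k odd]. Integrating term-by-term (or equivalently evaluating the antiderivative F(x) = -x^4 + 3*x^2 + 2*x at the endpoints):
  F(1) − F(−1) = 4 − (0) = 4.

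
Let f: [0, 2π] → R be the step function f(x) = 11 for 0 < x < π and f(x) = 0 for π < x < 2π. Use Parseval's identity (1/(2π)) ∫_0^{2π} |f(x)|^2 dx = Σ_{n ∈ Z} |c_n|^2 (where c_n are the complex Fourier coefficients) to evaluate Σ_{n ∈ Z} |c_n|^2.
Σ |c_n|^2 = 121/2

Parseval equates the L^2 energy of f (normalised by 1/(2π)) with the ℓ^2 sum of its Fourier coefficients: (1/(2π)) ∫_0^{2π} |f|^2 = Σ |c_n|^2.
Compute the left side: (1/(2π)) [∫_0^π 11^2 dx + ∫_π^{2π} 0^2 dx] = (1/(2π)) · (121π + 0π) = (121 + 0)/2 = 121/2.
So Σ_{n ∈ Z} |c_n|^2 = 121/2.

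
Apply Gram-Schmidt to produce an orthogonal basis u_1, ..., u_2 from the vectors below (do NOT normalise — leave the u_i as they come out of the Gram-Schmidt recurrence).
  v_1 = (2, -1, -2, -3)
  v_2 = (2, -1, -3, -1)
Orthogonal basis:
  u_1 = (2, -1, -2, -3)
  u_2 = (4/9, -2/9, -13/9, 4/3)

Apply the Gram-Schmidt recurrence
  u_1 = v_1
  u_i = v_i − Σ_{j<i} ((v_i · u_j) / (u_j · u_j)) · u_j.

Step by step this gives:
  u_1 = (2, -1, -2, -3)
  u_2 = (4/9, -2/9, -13/9, 4/3)

Orthogonality check:
  u_2 · u_1 = 0 (should be 0)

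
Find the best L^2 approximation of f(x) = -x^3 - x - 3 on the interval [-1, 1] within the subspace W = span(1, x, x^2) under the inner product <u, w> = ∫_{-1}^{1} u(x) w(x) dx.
g(x) = -8*x/5 - 3

The best approximation g ∈ W is the orthogonal projection of f onto W. Writing g = a_0 + a_1 x + a_2 x^2, the coefficients solve the normal equations G · a = b where
  G_{ij} = <φ_i, φ_j> and b_i = <f, φ_i>, with φ_0 = 1, φ_1 = x, φ_2 = x^2.
G =
  [2, 0, 2/3]
  [0, 2/3, 0]
  [2/3, 0, 2/5],
b = (-6, -16/15, -2).
Solving gives a_0 = -3, a_1 = -8/5, a_2 = 0, so
  g(x) = -8*x/5 - 3.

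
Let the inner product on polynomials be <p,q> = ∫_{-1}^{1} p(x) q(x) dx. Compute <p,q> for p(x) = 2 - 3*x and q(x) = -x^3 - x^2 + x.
<p,q> = -32/15

Expand the product: p(x)·q(x) = 3*x^4 + x^3 - 5*x^2 + 2*x.
∫_{-1}^{1} of each monomial x^k gives [2/(k+1) if k even, 0 if k odd]. Integrating term-by-term (or equivalently evaluating the antiderivative F(x) = 3*x^5/5 + x^4/4 - 5*x^3/3 + x^2 at the endpoints):
  F(1) − F(−1) = 11/60 − (139/60) = -32/15.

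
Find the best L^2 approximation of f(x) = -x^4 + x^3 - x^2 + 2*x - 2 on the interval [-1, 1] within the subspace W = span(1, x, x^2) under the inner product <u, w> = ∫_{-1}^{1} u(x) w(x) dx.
g(x) = -13*x^2/7 + 13*x/5 - 67/35

The best approximation g ∈ W is the orthogonal projection of f onto W. Writing g = a_0 + a_1 x + a_2 x^2, the coefficients solve the normal equations G · a = b where
  G_{ij} = <φ_i, φ_j> and b_i = <f, φ_i>, with φ_0 = 1, φ_1 = x, φ_2 = x^2.
G =
  [2, 0, 2/3]
  [0, 2/3, 0]
  [2/3, 0, 2/5],
b = (-76/15, 26/15, -212/105).
Solving gives a_0 = -67/35, a_1 = 13/5, a_2 = -13/7, so
  g(x) = -13*x^2/7 + 13*x/5 - 67/35.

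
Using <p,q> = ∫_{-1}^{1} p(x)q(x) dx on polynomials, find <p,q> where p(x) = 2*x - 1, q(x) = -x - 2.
<p,q> = 8/3

Expand the product: p(x)·q(x) = -2*x^2 - 3*x + 2.
∫_{-1}^{1} of each monomial x^k gives [2/(k+1) if k even, 0 if k odd]. Integrating term-by-term (or equivalently evaluating the antiderivative F(x) = -2*x^3/3 - 3*x^2/2 + 2*x at the endpoints):
  F(1) − F(−1) = -1/6 − (-17/6) = 8/3.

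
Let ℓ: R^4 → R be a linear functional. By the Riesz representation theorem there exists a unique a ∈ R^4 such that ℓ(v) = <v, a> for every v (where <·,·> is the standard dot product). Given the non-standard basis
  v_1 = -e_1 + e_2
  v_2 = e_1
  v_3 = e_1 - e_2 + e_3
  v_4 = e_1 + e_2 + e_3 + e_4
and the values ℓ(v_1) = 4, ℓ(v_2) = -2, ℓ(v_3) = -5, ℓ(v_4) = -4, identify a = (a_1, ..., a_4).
a = (-2, 2, -1, -3)

Write a = (a_1, ..., a_4) in the standard basis. For each basis vector v_i, ℓ(v_i) = <v_i, a> is a linear equation in the a_j's. Collect the n equations into a matrix system V a = ℓ, where row i of V is v_i (expressed in the standard basis). Since V is invertible (lower-triangular with 1s on the diagonal, up to permutation), solve by back-substitution:
  V =
[[-1, 1, 0, 0],
 [1, 0, 0, 0],
 [1, -1, 1, 0],
 [1, 1, 1, 1]]
  V a = (4, -2, -5, -4)
Solving gives a = (-2, 2, -1, -3).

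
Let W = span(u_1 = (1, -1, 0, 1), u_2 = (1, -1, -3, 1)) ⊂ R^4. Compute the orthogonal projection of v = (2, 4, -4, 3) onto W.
proj_W(v) = (1/3, -1/3, -4, 1/3)

Set up U = [u_1 | ... | u_2] ∈ R^(4×2). The projector onto W = col(U) is P = U (U^T U)^(-1) U^T.
Compute U^T U =
  [3, 3]
  [3, 12],
and U^T v = (1, 13).
Solve U^T U · c = U^T v for the coefficients: c = (-1, 4/3). The projection is proj_W(v) = U c.
Check: (v - proj_W(v)) · u_1 = 0  (should be 0).
Check: (v - proj_W(v)) · u_2 = 0  (should be 0).
Result: proj_W(v) = (1/3, -1/3, -4, 1/3).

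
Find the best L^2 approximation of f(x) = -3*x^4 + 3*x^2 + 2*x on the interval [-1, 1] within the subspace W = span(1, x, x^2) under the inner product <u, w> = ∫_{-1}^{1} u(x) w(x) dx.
g(x) = 3*x^2/7 + 2*x + 9/35

The best approximation g ∈ W is the orthogonal projection of f onto W. Writing g = a_0 + a_1 x + a_2 x^2, the coefficients solve the normal equations G · a = b where
  G_{ij} = <φ_i, φ_j> and b_i = <f, φ_i>, with φ_0 = 1, φ_1 = x, φ_2 = x^2.
G =
  [2, 0, 2/3]
  [0, 2/3, 0]
  [2/3, 0, 2/5],
b = (4/5, 4/3, 12/35).
Solving gives a_0 = 9/35, a_1 = 2, a_2 = 3/7, so
  g(x) = 3*x^2/7 + 2*x + 9/35.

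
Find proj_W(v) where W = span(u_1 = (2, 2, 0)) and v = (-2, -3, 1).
proj_W(v) = (-5/2, -5/2, 0)

Set up U = [u_1 | ... | u_1] ∈ R^(3×1). The projector onto W = col(U) is P = U (U^T U)^(-1) U^T.
Compute U^T U =
  [8],
and U^T v = (-10).
Solve U^T U · c = U^T v for the coefficients: c = (-5/4). The projection is proj_W(v) = U c.
Check: (v - proj_W(v)) · u_1 = 0  (should be 0).
Result: proj_W(v) = (-5/2, -5/2, 0).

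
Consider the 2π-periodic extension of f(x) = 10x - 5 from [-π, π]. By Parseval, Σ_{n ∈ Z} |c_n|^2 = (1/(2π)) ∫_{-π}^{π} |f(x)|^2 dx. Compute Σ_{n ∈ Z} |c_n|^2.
Σ |c_n|^2 = 100π^2/3 + 25

Expand and integrate term by term over [-π, π]:
  ∫ (10x)^2 dx = 100·(2π^3/3); ∫ 2·10·(-5)·x dx = 0 (odd integrand); ∫ (-5)^2 dx = 25·2π.
So (1/(2π)) ∫_{-π}^{π} (10x - 5)^2 dx = 100π^2/3 + 25 = 100π^2/3 + 25.
Parseval ⇒ Σ |c_n|^2 = 100π^2/3 + 25.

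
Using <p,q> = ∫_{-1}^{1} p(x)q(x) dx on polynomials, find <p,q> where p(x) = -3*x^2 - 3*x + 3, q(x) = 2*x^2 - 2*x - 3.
<p,q> = -32/5

Expand the product: p(x)·q(x) = -6*x^4 + 21*x^2 + 3*x - 9.
∫_{-1}^{1} of each monomial x^k gives [2/(k+1) if k even, 0 if k odd]. Integrating term-by-term (or equivalently evaluating the antiderivative F(x) = -6*x^5/5 + 7*x^3 + 3*x^2/2 - 9*x at the endpoints):
  F(1) − F(−1) = -17/10 − (47/10) = -32/5.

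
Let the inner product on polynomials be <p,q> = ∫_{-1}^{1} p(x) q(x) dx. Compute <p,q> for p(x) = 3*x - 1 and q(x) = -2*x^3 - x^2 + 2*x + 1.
<p,q> = 4/15

Expand the product: p(x)·q(x) = -6*x^4 - x^3 + 7*x^2 + x - 1.
∫_{-1}^{1} of each monomial x^k gives [2/(k+1) if k even, 0 if k odd]. Integrating term-by-term (or equivalently evaluating the antiderivative F(x) = -6*x^5/5 - x^4/4 + 7*x^3/3 + x^2/2 - x at the endpoints):
  F(1) − F(−1) = 23/60 − (7/60) = 4/15.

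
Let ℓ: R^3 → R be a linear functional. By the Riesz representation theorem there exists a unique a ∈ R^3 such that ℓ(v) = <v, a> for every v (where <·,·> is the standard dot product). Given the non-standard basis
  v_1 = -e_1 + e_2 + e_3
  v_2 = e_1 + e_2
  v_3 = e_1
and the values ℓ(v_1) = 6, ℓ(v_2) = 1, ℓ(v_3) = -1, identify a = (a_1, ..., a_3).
a = (-1, 2, 3)

Write a = (a_1, ..., a_3) in the standard basis. For each basis vector v_i, ℓ(v_i) = <v_i, a> is a linear equation in the a_j's. Collect the n equations into a matrix system V a = ℓ, where row i of V is v_i (expressed in the standard basis). Since V is invertible (lower-triangular with 1s on the diagonal, up to permutation), solve by back-substitution:
  V =
[[-1, 1, 1],
 [1, 1, 0],
 [1, 0, 0]]
  V a = (6, 1, -1)
Solving gives a = (-1, 2, 3).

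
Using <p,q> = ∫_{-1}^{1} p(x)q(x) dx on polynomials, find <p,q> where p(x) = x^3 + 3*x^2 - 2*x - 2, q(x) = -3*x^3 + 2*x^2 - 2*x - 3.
<p,q> = 64/7

Expand the product: p(x)·q(x) = -3*x^6 - 7*x^5 + 10*x^4 - 7*x^3 - 9*x^2 + 10*x + 6.
∫_{-1}^{1} of each monomial x^k gives [2/(k+1) if k even, 0 if k odd]. Integrating term-by-term (or equivalently evaluating the antiderivative F(x) = -3*x^7/7 - 7*x^6/6 + 2*x^5 - 7*x^4/4 - 3*x^3 + 5*x^2 + 6*x at the endpoints):
  F(1) − F(−1) = 559/84 − (-209/84) = 64/7.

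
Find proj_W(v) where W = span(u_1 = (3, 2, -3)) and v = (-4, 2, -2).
proj_W(v) = (-3/11, -2/11, 3/11)

Set up U = [u_1 | ... | u_1] ∈ R^(3×1). The projector onto W = col(U) is P = U (U^T U)^(-1) U^T.
Compute U^T U =
  [22],
and U^T v = (-2).
Solve U^T U · c = U^T v for the coefficients: c = (-1/11). The projection is proj_W(v) = U c.
Check: (v - proj_W(v)) · u_1 = 0  (should be 0).
Result: proj_W(v) = (-3/11, -2/11, 3/11).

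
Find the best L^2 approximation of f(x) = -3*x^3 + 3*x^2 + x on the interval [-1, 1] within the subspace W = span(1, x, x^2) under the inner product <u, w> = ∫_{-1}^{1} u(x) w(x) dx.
g(x) = 3*x^2 - 4*x/5

The best approximation g ∈ W is the orthogonal projection of f onto W. Writing g = a_0 + a_1 x + a_2 x^2, the coefficients solve the normal equations G · a = b where
  G_{ij} = <φ_i, φ_j> and b_i = <f, φ_i>, with φ_0 = 1, φ_1 = x, φ_2 = x^2.
G =
  [2, 0, 2/3]
  [0, 2/3, 0]
  [2/3, 0, 2/5],
b = (2, -8/15, 6/5).
Solving gives a_0 = 0, a_1 = -4/5, a_2 = 3, so
  g(x) = 3*x^2 - 4*x/5.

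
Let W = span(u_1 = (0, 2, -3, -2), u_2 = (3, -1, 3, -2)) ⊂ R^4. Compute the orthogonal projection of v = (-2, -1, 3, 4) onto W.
proj_W(v) = (-67/38, -81/38, 44/19, 74/19)

Set up U = [u_1 | ... | u_2] ∈ R^(4×2). The projector onto W = col(U) is P = U (U^T U)^(-1) U^T.
Compute U^T U =
  [17, -7]
  [-7, 23],
and U^T v = (-19, -4).
Solve U^T U · c = U^T v for the coefficients: c = (-155/114, -67/114). The projection is proj_W(v) = U c.
Check: (v - proj_W(v)) · u_1 = 0  (should be 0).
Check: (v - proj_W(v)) · u_2 = 0  (should be 0).
Result: proj_W(v) = (-67/38, -81/38, 44/19, 74/19).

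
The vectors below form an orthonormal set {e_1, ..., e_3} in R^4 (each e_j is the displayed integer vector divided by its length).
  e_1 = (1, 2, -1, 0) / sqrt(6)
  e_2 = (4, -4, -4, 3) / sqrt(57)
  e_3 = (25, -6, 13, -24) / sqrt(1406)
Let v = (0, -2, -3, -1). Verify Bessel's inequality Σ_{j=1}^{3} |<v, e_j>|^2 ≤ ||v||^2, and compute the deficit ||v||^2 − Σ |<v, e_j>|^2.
Σ |<v, e_j>|^2 = 194/37; ||v||^2 = 14; deficit = 324/37

Write each e_j = u_j / sqrt(<u_j, u_j>) where u_j is the displayed integer vector. Then <v, e_j> = <v, u_j> / sqrt(<u_j, u_j>), so |<v, e_j>|^2 = <v, u_j>^2 / <u_j, u_j>.
Coefficients: <v, e_1> = -1/sqrt(6), <v, e_2> = 17/sqrt(57), <v, e_3> = -3/sqrt(1406).
Square and sum: Σ |<v, e_j>|^2 = 194/37.
Compute ||v||^2 = v·v = 14.
Deficit = 14 − 194/37 = 324/37 ≥ 0, confirming Bessel's inequality. (The deficit equals ||v − Σ <v,e_j> e_j||^2, the squared distance from v to span{e_j}.)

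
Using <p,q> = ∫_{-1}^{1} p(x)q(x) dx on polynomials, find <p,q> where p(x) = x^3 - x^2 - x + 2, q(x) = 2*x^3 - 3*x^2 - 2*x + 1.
<p,q> = 88/105

Expand the product: p(x)·q(x) = 2*x^6 - 5*x^5 - x^4 + 10*x^3 - 5*x^2 - 5*x + 2.
∫_{-1}^{1} of each monomial x^k gives [2/(k+1) if k even, 0 if k odd]. Integrating term-by-term (or equivalently evaluating the antiderivative F(x) = 2*x^7/7 - 5*x^6/6 - x^5/5 + 5*x^4/2 - 5*x^3/3 - 5*x^2/2 + 2*x at the endpoints):
  F(1) − F(−1) = -29/70 − (-263/210) = 88/105.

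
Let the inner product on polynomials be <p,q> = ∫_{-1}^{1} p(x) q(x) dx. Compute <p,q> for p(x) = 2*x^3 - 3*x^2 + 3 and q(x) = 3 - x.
<p,q> = 56/5

Expand the product: p(x)·q(x) = -2*x^4 + 9*x^3 - 9*x^2 - 3*x + 9.
∫_{-1}^{1} of each monomial x^k gives [2/(k+1) if k even, 0 if k odd]. Integrating term-by-term (or equivalently evaluating the antiderivative F(x) = -2*x^5/5 + 9*x^4/4 - 3*x^3 - 3*x^2/2 + 9*x at the endpoints):
  F(1) − F(−1) = 127/20 − (-97/20) = 56/5.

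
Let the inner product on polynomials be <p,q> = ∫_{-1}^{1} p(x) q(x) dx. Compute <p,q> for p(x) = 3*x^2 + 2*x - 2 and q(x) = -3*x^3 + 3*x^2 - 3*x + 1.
<p,q> = -44/5

Expand the product: p(x)·q(x) = -9*x^5 + 3*x^4 + 3*x^3 - 9*x^2 + 8*x - 2.
∫_{-1}^{1} of each monomial x^k gives [2/(k+1) if k even, 0 if k odd]. Integrating term-by-term (or equivalently evaluating the antiderivative F(x) = -3*x^6/2 + 3*x^5/5 + 3*x^4/4 - 3*x^3 + 4*x^2 - 2*x at the endpoints):
  F(1) − F(−1) = -23/20 − (153/20) = -44/5.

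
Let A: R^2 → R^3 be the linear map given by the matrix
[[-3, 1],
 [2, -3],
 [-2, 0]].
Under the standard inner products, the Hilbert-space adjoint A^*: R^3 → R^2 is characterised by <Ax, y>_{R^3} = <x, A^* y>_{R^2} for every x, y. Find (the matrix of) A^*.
A^* = A^T =
[[-3, 2, -2],
 [1, -3, 0]]

For real matrices with standard dot products, the defining identity <Ax, y> = <x, A^* y> gives (Ax)^T y = x^T (A^*) y, i.e. x^T A^T y = x^T (A^*) y. Since this holds for all x, y, we must have A^* = A^T. Therefore
A^* =
[[-3, 2, -2],
 [1, -3, 0]].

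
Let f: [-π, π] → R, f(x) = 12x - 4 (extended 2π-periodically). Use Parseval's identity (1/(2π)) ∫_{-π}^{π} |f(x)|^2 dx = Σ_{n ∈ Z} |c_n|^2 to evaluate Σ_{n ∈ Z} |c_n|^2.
Σ |c_n|^2 = 48π^2 + 16

Expand and integrate term by term over [-π, π]:
  ∫ (12x)^2 dx = 144·(2π^3/3); ∫ 2·12·(-4)·x dx = 0 (odd integrand); ∫ (-4)^2 dx = 16·2π.
So (1/(2π)) ∫_{-π}^{π} (12x - 4)^2 dx = 144π^2/3 + 16 = 48π^2 + 16.
Parseval ⇒ Σ |c_n|^2 = 48π^2 + 16.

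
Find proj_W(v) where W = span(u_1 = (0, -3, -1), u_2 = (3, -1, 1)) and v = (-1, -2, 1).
proj_W(v) = (-15/53, -155/106, -65/106)

Set up U = [u_1 | ... | u_2] ∈ R^(3×2). The projector onto W = col(U) is P = U (U^T U)^(-1) U^T.
Compute U^T U =
  [10, 2]
  [2, 11],
and U^T v = (5, 0).
Solve U^T U · c = U^T v for the coefficients: c = (55/106, -5/53). The projection is proj_W(v) = U c.
Check: (v - proj_W(v)) · u_1 = 0  (should be 0).
Check: (v - proj_W(v)) · u_2 = 0  (should be 0).
Result: proj_W(v) = (-15/53, -155/106, -65/106).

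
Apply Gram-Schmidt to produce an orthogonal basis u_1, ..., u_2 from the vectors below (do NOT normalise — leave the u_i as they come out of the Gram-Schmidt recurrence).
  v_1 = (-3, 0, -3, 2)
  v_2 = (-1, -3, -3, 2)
Orthogonal basis:
  u_1 = (-3, 0, -3, 2)
  u_2 = (13/11, -3, -9/11, 6/11)

Apply the Gram-Schmidt recurrence
  u_1 = v_1
  u_i = v_i − Σ_{j<i} ((v_i · u_j) / (u_j · u_j)) · u_j.

Step by step this gives:
  u_1 = (-3, 0, -3, 2)
  u_2 = (13/11, -3, -9/11, 6/11)

Orthogonality check:
  u_2 · u_1 = 0 (should be 0)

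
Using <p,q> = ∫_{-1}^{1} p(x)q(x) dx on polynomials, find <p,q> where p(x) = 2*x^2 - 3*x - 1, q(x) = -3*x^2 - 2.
<p,q> = 14/15

Expand the product: p(x)·q(x) = -6*x^4 + 9*x^3 - x^2 + 6*x + 2.
∫_{-1}^{1} of each monomial x^k gives [2/(k+1) if k even, 0 if k odd]. Integrating term-by-term (or equivalently evaluating the antiderivative F(x) = -6*x^5/5 + 9*x^4/4 - x^3/3 + 3*x^2 + 2*x at the endpoints):
  F(1) − F(−1) = 343/60 − (287/60) = 14/15.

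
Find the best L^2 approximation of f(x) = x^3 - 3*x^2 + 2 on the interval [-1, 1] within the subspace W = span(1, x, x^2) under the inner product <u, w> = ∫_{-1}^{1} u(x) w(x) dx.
g(x) = -3*x^2 + 3*x/5 + 2

The best approximation g ∈ W is the orthogonal projection of f onto W. Writing g = a_0 + a_1 x + a_2 x^2, the coefficients solve the normal equations G · a = b where
  G_{ij} = <φ_i, φ_j> and b_i = <f, φ_i>, with φ_0 = 1, φ_1 = x, φ_2 = x^2.
G =
  [2, 0, 2/3]
  [0, 2/3, 0]
  [2/3, 0, 2/5],
b = (2, 2/5, 2/15).
Solving gives a_0 = 2, a_1 = 3/5, a_2 = -3, so
  g(x) = -3*x^2 + 3*x/5 + 2.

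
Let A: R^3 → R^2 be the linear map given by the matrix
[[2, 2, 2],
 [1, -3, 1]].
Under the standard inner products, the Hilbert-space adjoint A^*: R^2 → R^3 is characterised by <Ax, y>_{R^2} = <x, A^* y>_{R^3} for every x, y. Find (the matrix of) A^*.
A^* = A^T =
[[2, 1],
 [2, -3],
 [2, 1]]

For real matrices with standard dot products, the defining identity <Ax, y> = <x, A^* y> gives (Ax)^T y = x^T (A^*) y, i.e. x^T A^T y = x^T (A^*) y. Since this holds for all x, y, we must have A^* = A^T. Therefore
A^* =
[[2, 1],
 [2, -3],
 [2, 1]].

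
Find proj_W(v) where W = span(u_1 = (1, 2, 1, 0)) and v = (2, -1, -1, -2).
proj_W(v) = (-1/6, -1/3, -1/6, 0)

Set up U = [u_1 | ... | u_1] ∈ R^(4×1). The projector onto W = col(U) is P = U (U^T U)^(-1) U^T.
Compute U^T U =
  [6],
and U^T v = (-1).
Solve U^T U · c = U^T v for the coefficients: c = (-1/6). The projection is proj_W(v) = U c.
Check: (v - proj_W(v)) · u_1 = 0  (should be 0).
Result: proj_W(v) = (-1/6, -1/3, -1/6, 0).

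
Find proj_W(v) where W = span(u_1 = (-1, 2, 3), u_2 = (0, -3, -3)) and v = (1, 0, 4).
proj_W(v) = (-2/3, 5/3, 7/3)

Set up U = [u_1 | ... | u_2] ∈ R^(3×2). The projector onto W = col(U) is P = U (U^T U)^(-1) U^T.
Compute U^T U =
  [14, -15]
  [-15, 18],
and U^T v = (11, -12).
Solve U^T U · c = U^T v for the coefficients: c = (2/3, -1/9). The projection is proj_W(v) = U c.
Check: (v - proj_W(v)) · u_1 = 0  (should be 0).
Check: (v - proj_W(v)) · u_2 = 0  (should be 0).
Result: proj_W(v) = (-2/3, 5/3, 7/3).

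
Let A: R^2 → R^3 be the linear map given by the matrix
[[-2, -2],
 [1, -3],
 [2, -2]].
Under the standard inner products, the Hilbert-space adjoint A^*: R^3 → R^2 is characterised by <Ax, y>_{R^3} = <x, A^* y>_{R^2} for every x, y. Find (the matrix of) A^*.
A^* = A^T =
[[-2, 1, 2],
 [-2, -3, -2]]

For real matrices with standard dot products, the defining identity <Ax, y> = <x, A^* y> gives (Ax)^T y = x^T (A^*) y, i.e. x^T A^T y = x^T (A^*) y. Since this holds for all x, y, we must have A^* = A^T. Therefore
A^* =
[[-2, 1, 2],
 [-2, -3, -2]].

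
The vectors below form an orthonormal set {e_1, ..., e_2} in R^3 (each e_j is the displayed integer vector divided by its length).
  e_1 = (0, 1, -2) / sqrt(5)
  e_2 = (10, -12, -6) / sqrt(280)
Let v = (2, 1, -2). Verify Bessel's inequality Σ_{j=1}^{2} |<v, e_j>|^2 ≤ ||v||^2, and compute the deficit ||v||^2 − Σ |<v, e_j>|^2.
Σ |<v, e_j>|^2 = 45/7; ||v||^2 = 9; deficit = 18/7

Write each e_j = u_j / sqrt(<u_j, u_j>) where u_j is the displayed integer vector. Then <v, e_j> = <v, u_j> / sqrt(<u_j, u_j>), so |<v, e_j>|^2 = <v, u_j>^2 / <u_j, u_j>.
Coefficients: <v, e_1> = 5/sqrt(5), <v, e_2> = 20/sqrt(280).
Square and sum: Σ |<v, e_j>|^2 = 45/7.
Compute ||v||^2 = v·v = 9.
Deficit = 9 − 45/7 = 18/7 ≥ 0, confirming Bessel's inequality. (The deficit equals ||v − Σ <v,e_j> e_j||^2, the squared distance from v to span{e_j}.)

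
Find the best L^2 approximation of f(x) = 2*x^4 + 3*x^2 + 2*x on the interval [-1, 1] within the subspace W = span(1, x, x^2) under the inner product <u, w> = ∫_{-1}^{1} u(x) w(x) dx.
g(x) = 33*x^2/7 + 2*x - 6/35

The best approximation g ∈ W is the orthogonal projection of f onto W. Writing g = a_0 + a_1 x + a_2 x^2, the coefficients solve the normal equations G · a = b where
  G_{ij} = <φ_i, φ_j> and b_i = <f, φ_i>, with φ_0 = 1, φ_1 = x, φ_2 = x^2.
G =
  [2, 0, 2/3]
  [0, 2/3, 0]
  [2/3, 0, 2/5],
b = (14/5, 4/3, 62/35).
Solving gives a_0 = -6/35, a_1 = 2, a_2 = 33/7, so
  g(x) = 33*x^2/7 + 2*x - 6/35.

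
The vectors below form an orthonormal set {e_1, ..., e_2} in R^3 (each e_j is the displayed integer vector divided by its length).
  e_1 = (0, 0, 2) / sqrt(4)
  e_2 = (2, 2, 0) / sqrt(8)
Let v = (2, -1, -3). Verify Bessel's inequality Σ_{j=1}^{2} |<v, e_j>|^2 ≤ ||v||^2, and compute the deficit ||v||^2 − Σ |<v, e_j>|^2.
Σ |<v, e_j>|^2 = 19/2; ||v||^2 = 14; deficit = 9/2

Write each e_j = u_j / sqrt(<u_j, u_j>) where u_j is the displayed integer vector. Then <v, e_j> = <v, u_j> / sqrt(<u_j, u_j>), so |<v, e_j>|^2 = <v, u_j>^2 / <u_j, u_j>.
Coefficients: <v, e_1> = -6/sqrt(4), <v, e_2> = 2/sqrt(8).
Square and sum: Σ |<v, e_j>|^2 = 19/2.
Compute ||v||^2 = v·v = 14.
Deficit = 14 − 19/2 = 9/2 ≥ 0, confirming Bessel's inequality. (The deficit equals ||v − Σ <v,e_j> e_j||^2, the squared distance from v to span{e_j}.)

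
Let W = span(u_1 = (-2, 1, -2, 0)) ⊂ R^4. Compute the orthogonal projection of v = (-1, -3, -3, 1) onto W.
proj_W(v) = (-10/9, 5/9, -10/9, 0)

Set up U = [u_1 | ... | u_1] ∈ R^(4×1). The projector onto W = col(U) is P = U (U^T U)^(-1) U^T.
Compute U^T U =
  [9],
and U^T v = (5).
Solve U^T U · c = U^T v for the coefficients: c = (5/9). The projection is proj_W(v) = U c.
Check: (v - proj_W(v)) · u_1 = 0  (should be 0).
Result: proj_W(v) = (-10/9, 5/9, -10/9, 0).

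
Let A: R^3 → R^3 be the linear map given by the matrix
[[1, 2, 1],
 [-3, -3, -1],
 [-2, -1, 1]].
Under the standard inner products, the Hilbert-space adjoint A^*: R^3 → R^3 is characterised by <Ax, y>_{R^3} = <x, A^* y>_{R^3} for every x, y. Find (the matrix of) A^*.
A^* = A^T =
[[1, -3, -2],
 [2, -3, -1],
 [1, -1, 1]]

For real matrices with standard dot products, the defining identity <Ax, y> = <x, A^* y> gives (Ax)^T y = x^T (A^*) y, i.e. x^T A^T y = x^T (A^*) y. Since this holds for all x, y, we must have A^* = A^T. Therefore
A^* =
[[1, -3, -2],
 [2, -3, -1],
 [1, -1, 1]].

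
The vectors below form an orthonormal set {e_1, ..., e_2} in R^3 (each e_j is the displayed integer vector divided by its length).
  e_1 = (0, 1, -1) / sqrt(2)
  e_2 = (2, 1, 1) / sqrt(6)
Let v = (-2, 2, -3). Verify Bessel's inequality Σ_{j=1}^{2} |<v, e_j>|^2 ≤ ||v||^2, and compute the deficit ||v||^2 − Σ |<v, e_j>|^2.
Σ |<v, e_j>|^2 = 50/3; ||v||^2 = 17; deficit = 1/3

Write each e_j = u_j / sqrt(<u_j, u_j>) where u_j is the displayed integer vector. Then <v, e_j> = <v, u_j> / sqrt(<u_j, u_j>), so |<v, e_j>|^2 = <v, u_j>^2 / <u_j, u_j>.
Coefficients: <v, e_1> = 5/sqrt(2), <v, e_2> = -5/sqrt(6).
Square and sum: Σ |<v, e_j>|^2 = 50/3.
Compute ||v||^2 = v·v = 17.
Deficit = 17 − 50/3 = 1/3 ≥ 0, confirming Bessel's inequality. (The deficit equals ||v − Σ <v,e_j> e_j||^2, the squared distance from v to span{e_j}.)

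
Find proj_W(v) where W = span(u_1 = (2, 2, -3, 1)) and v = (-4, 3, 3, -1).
proj_W(v) = (-4/3, -4/3, 2, -2/3)

Set up U = [u_1 | ... | u_1] ∈ R^(4×1). The projector onto W = col(U) is P = U (U^T U)^(-1) U^T.
Compute U^T U =
  [18],
and U^T v = (-12).
Solve U^T U · c = U^T v for the coefficients: c = (-2/3). The projection is proj_W(v) = U c.
Check: (v - proj_W(v)) · u_1 = 0  (should be 0).
Result: proj_W(v) = (-4/3, -4/3, 2, -2/3).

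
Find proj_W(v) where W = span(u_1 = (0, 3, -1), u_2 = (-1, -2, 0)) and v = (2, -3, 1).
proj_W(v) = (10/7, -19/7, 13/7)

Set up U = [u_1 | ... | u_2] ∈ R^(3×2). The projector onto W = col(U) is P = U (U^T U)^(-1) U^T.
Compute U^T U =
  [10, -6]
  [-6, 5],
and U^T v = (-10, 4).
Solve U^T U · c = U^T v for the coefficients: c = (-13/7, -10/7). The projection is proj_W(v) = U c.
Check: (v - proj_W(v)) · u_1 = 0  (should be 0).
Check: (v - proj_W(v)) · u_2 = 0  (should be 0).
Result: proj_W(v) = (10/7, -19/7, 13/7).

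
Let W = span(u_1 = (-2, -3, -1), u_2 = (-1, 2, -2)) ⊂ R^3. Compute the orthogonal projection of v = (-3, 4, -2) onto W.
proj_W(v) = (-95/61, 211/61, -199/61)

Set up U = [u_1 | ... | u_2] ∈ R^(3×2). The projector onto W = col(U) is P = U (U^T U)^(-1) U^T.
Compute U^T U =
  [14, -2]
  [-2, 9],
and U^T v = (-4, 15).
Solve U^T U · c = U^T v for the coefficients: c = (-3/61, 101/61). The projection is proj_W(v) = U c.
Check: (v - proj_W(v)) · u_1 = 0  (should be 0).
Check: (v - proj_W(v)) · u_2 = 0  (should be 0).
Result: proj_W(v) = (-95/61, 211/61, -199/61).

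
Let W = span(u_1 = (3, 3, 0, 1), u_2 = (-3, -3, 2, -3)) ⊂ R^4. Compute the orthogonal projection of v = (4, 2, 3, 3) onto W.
proj_W(v) = (126/37, 126/37, 21/37, 21/37)

Set up U = [u_1 | ... | u_2] ∈ R^(4×2). The projector onto W = col(U) is P = U (U^T U)^(-1) U^T.
Compute U^T U =
  [19, -21]
  [-21, 31],
and U^T v = (21, -21).
Solve U^T U · c = U^T v for the coefficients: c = (105/74, 21/74). The projection is proj_W(v) = U c.
Check: (v - proj_W(v)) · u_1 = 0  (should be 0).
Check: (v - proj_W(v)) · u_2 = 0  (should be 0).
Result: proj_W(v) = (126/37, 126/37, 21/37, 21/37).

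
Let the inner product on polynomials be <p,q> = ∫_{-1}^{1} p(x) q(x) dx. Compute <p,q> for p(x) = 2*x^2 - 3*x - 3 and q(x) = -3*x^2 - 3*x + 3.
<p,q> = -22/5

Expand the product: p(x)·q(x) = -6*x^4 + 3*x^3 + 24*x^2 - 9.
∫_{-1}^{1} of each monomial x^k gives [2/(k+1) if k even, 0 if k odd]. Integrating term-by-term (or equivalently evaluating the antiderivative F(x) = -6*x^5/5 + 3*x^4/4 + 8*x^3 - 9*x at the endpoints):
  F(1) − F(−1) = -29/20 − (59/20) = -22/5.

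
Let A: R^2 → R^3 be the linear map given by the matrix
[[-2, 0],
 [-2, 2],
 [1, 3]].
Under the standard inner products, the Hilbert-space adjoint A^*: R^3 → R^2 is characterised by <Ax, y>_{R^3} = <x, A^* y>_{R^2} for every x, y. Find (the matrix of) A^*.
A^* = A^T =
[[-2, -2, 1],
 [0, 2, 3]]

For real matrices with standard dot products, the defining identity <Ax, y> = <x, A^* y> gives (Ax)^T y = x^T (A^*) y, i.e. x^T A^T y = x^T (A^*) y. Since this holds for all x, y, we must have A^* = A^T. Therefore
A^* =
[[-2, -2, 1],
 [0, 2, 3]].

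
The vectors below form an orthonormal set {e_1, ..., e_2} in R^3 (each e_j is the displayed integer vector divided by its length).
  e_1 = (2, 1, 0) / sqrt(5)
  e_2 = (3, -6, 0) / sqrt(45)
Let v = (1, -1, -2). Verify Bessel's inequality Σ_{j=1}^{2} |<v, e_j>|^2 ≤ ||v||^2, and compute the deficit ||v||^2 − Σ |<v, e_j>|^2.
Σ |<v, e_j>|^2 = 2; ||v||^2 = 6; deficit = 4

Write each e_j = u_j / sqrt(<u_j, u_j>) where u_j is the displayed integer vector. Then <v, e_j> = <v, u_j> / sqrt(<u_j, u_j>), so |<v, e_j>|^2 = <v, u_j>^2 / <u_j, u_j>.
Coefficients: <v, e_1> = 1/sqrt(5), <v, e_2> = 9/sqrt(45).
Square and sum: Σ |<v, e_j>|^2 = 2.
Compute ||v||^2 = v·v = 6.
Deficit = 6 − 2 = 4 ≥ 0, confirming Bessel's inequality. (The deficit equals ||v − Σ <v,e_j> e_j||^2, the squared distance from v to span{e_j}.)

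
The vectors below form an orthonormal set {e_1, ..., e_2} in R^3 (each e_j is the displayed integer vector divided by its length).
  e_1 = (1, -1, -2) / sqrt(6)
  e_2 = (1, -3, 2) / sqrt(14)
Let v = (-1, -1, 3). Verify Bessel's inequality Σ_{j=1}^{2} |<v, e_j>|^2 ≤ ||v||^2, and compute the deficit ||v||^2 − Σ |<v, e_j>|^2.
Σ |<v, e_j>|^2 = 74/7; ||v||^2 = 11; deficit = 3/7

Write each e_j = u_j / sqrt(<u_j, u_j>) where u_j is the displayed integer vector. Then <v, e_j> = <v, u_j> / sqrt(<u_j, u_j>), so |<v, e_j>|^2 = <v, u_j>^2 / <u_j, u_j>.
Coefficients: <v, e_1> = -6/sqrt(6), <v, e_2> = 8/sqrt(14).
Square and sum: Σ |<v, e_j>|^2 = 74/7.
Compute ||v||^2 = v·v = 11.
Deficit = 11 − 74/7 = 3/7 ≥ 0, confirming Bessel's inequality. (The deficit equals ||v − Σ <v,e_j> e_j||^2, the squared distance from v to span{e_j}.)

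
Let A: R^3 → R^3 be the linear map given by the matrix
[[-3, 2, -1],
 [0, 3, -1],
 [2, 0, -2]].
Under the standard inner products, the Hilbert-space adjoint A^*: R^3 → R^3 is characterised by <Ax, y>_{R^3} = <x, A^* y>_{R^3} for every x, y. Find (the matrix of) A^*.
A^* = A^T =
[[-3, 0, 2],
 [2, 3, 0],
 [-1, -1, -2]]

For real matrices with standard dot products, the defining identity <Ax, y> = <x, A^* y> gives (Ax)^T y = x^T (A^*) y, i.e. x^T A^T y = x^T (A^*) y. Since this holds for all x, y, we must have A^* = A^T. Therefore
A^* =
[[-3, 0, 2],
 [2, 3, 0],
 [-1, -1, -2]].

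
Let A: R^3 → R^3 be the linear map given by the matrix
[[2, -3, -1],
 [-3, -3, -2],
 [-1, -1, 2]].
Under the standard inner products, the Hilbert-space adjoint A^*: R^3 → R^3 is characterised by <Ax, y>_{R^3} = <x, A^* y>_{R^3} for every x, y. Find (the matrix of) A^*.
A^* = A^T =
[[2, -3, -1],
 [-3, -3, -1],
 [-1, -2, 2]]

For real matrices with standard dot products, the defining identity <Ax, y> = <x, A^* y> gives (Ax)^T y = x^T (A^*) y, i.e. x^T A^T y = x^T (A^*) y. Since this holds for all x, y, we must have A^* = A^T. Therefore
A^* =
[[2, -3, -1],
 [-3, -3, -1],
 [-1, -2, 2]].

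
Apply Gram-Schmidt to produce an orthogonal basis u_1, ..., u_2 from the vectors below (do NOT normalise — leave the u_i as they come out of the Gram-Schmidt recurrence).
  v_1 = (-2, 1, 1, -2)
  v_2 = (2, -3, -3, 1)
Orthogonal basis:
  u_1 = (-2, 1, 1, -2)
  u_2 = (-2/5, -9/5, -9/5, -7/5)

Apply the Gram-Schmidt recurrence
  u_1 = v_1
  u_i = v_i − Σ_{j<i} ((v_i · u_j) / (u_j · u_j)) · u_j.

Step by step this gives:
  u_1 = (-2, 1, 1, -2)
  u_2 = (-2/5, -9/5, -9/5, -7/5)

Orthogonality check:
  u_2 · u_1 = 0 (should be 0)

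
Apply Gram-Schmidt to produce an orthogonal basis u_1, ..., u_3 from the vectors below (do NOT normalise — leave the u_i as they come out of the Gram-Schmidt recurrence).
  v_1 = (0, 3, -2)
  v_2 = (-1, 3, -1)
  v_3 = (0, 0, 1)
Orthogonal basis:
  u_1 = (0, 3, -2)
  u_2 = (-1, 6/13, 9/13)
  u_3 = (9/22, 3/11, 9/22)

Apply the Gram-Schmidt recurrence
  u_1 = v_1
  u_i = v_i − Σ_{j<i} ((v_i · u_j) / (u_j · u_j)) · u_j.

Step by step this gives:
  u_1 = (0, 3, -2)
  u_2 = (-1, 6/13, 9/13)
  u_3 = (9/22, 3/11, 9/22)

Orthogonality check:
  u_2 · u_1 = 0 (should be 0)
  u_3 · u_1 = 0 (should be 0)
  u_3 · u_2 = 0 (should be 0)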